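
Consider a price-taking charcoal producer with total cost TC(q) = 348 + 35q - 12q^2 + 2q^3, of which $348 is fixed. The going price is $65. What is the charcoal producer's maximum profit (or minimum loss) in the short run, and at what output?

AVC = 35 - 12q + 2q^2 has its minimum $17 at q = 3; price $65 clears that bar, so the firm operates.
With MC = 35 - 24q + 6q^2, P = MC on the upward-sloping part at q* = 5.
TR = 65·5 = 325. TC = 348 + 125 = 473. Profit = 325 − 473 = -$148.
Shutting down would mean losing the fixed cost of $348, so operating at a loss of $148 is better by $200.

Profit = -$148 at q = 5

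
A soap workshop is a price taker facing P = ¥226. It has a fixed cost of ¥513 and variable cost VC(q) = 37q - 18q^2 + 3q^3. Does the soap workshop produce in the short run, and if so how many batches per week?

Produce at q = 7

From TC, MC = TC'(q) = 37 - 36q + 9q^2 and AVC = VC/q = 37 - 18q + 3q^2.
AVC hits its minimum where MC = AVC, at q = 3, giving min AVC = 37 - 18·3 + 3·3^2 = ¥10.
Because ¥226 ≥ ¥10, revenue can cover variable cost; the firm operates.
P = MC gives -189 - 36q + 9q^2 = 0, with roots -3 and 7. Take the larger (rising MC): q* = 7.
Check: AVC at q = 7 is ¥58 ≤ P, so revenue covers variable cost.
Profit = P·q − TC = 226·7 − 919 = ¥663.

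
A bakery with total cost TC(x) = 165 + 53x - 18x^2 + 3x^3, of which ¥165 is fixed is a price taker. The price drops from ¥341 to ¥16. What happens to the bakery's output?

MC = 53 - 36x + 9x^2; the shutdown threshold is min AVC = ¥26 (at x = 3).
At P = ¥341 ≥ min AVC, set P = MC on the rising branch: x = 8.
At P = ¥16 < min AVC = ¥26, price no longer covers variable cost at any output, so the firm shuts down: x = 0.

Output falls from 8 to 0 (the firm shuts down)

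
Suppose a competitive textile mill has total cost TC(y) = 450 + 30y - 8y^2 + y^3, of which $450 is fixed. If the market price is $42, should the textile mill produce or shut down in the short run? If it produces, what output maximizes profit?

Strip out fixed cost: VC = 30y - 8y^2 + y^3. Then AVC = 30 - 8y + y^2 and MC = 30 - 16y + 3y^2.
AVC is minimized where dAVC/dy = -8 + 2y = 0, at y = 4; min AVC = 30 - 8·4 + 4^2 = $14.
Since P = $42 ≥ min AVC = $14, price covers variable cost and the firm should produce.
Solving P = MC: -12 - 16y + 3y^2 = 0 ⇒ y = -2/3 or 6. On the upward-sloping branch, y* = 6.
Check: AVC at y = 6 is $18 ≤ P, so revenue covers variable cost.
Profit = P·y − TC = 42·6 − 558 = -$306, a loss, but smaller than the $450 fixed cost the firm would lose by shutting down.

Produce at y = 6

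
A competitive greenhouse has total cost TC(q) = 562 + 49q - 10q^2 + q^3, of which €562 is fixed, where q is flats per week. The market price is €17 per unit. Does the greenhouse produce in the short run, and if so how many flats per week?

Shut down

From TC, MC = TC'(q) = 49 - 20q + 3q^2 and AVC = VC/q = 49 - 10q + q^2.
AVC hits its minimum where MC = AVC, at q = 5, giving min AVC = 49 - 10·5 + 5^2 = €24.
Since P = €17 < min AVC = €24, price fails to cover variable cost at any output.
The firm minimizes its loss by shutting down and losing only its fixed cost of €562.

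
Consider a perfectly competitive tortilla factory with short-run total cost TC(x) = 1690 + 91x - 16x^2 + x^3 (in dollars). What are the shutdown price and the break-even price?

AVC = 91 - 16x + x^2; minimized at x = 8, giving min AVC = $27. That is the shutdown price.
ATC = 1690/x + 91 - 16x + x^2. Setting dATC/dx = −1690/x^2 − 16 + 2x = 0 gives x = 13 (since 2·13^3 − 16·13^2 = 1690).
min ATC = 1690/13 + 91 − 16·13 + 13^2 = $182. That is the break-even price.
Between these two prices the firm operates at a loss; above $182 it earns a profit.

Shutdown price = $27; break-even price = $182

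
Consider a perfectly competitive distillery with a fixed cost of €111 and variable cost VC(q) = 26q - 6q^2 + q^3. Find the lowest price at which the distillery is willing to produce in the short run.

The shutdown price is the minimum of AVC. VC = 26q - 6q^2 + q^3, so AVC = 26 - 6q + q^2.
At the minimum of AVC, MC = AVC. MC = 26 - 12q + 3q^2; setting MC = AVC gives 2q^2 - 6q = 0, so q = 3. min AVC = 17.
For P < €17 the firm produces nothing.

€17 per unit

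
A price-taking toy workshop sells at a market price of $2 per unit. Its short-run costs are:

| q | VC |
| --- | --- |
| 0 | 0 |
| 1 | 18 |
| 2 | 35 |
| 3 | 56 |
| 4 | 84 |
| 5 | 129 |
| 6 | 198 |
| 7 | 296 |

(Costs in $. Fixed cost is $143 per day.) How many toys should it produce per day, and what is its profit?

q = 0 (shut down); profit = -$143

Profit at each row (π = 2q − TC): q=0: -143; q=1: -159; q=2: -174; q=3: -193; q=4: -219; q=5: -262; q=6: -329; q=7: -425.
Profit is highest at q = 0. Equivalently, the lowest AVC in the table is 35/2 ≈ $17.50 at q = 2, and P = $2 falls below it — price never covers variable cost, so the firm shuts down and loses only its fixed cost.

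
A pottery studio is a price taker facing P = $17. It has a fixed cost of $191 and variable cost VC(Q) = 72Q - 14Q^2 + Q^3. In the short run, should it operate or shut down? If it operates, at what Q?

Shut down

Variable cost is VC = 72Q - 14Q^2 + Q^3, so AVC = VC/Q = 72 - 14Q + Q^2 and MC = dTC/dQ = 72 - 28Q + 3Q^2.
The AVC parabola has its vertex at Q = 14/2 = 7, where AVC = 72 - 14·7 + 7^2 = $23.
With P < min AVC ($17 < $23), every unit sold adds to the loss.
Shutting down limits the loss to fixed cost, $191.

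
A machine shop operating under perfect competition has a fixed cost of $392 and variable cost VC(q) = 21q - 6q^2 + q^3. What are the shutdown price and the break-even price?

AVC = 21 - 6q + q^2; minimized at q = 3, giving min AVC = $12. That is the shutdown price.
ATC = 392/q + 21 - 6q + q^2. Setting dATC/dq = −392/q^2 − 6 + 2q = 0 gives q = 7 (since 2·7^3 − 6·7^2 = 392).
min ATC = 392/7 + 21 − 6·7 + 7^2 = $84. That is the break-even price.
For $12 ≤ P < $84 the firm produces at a loss; below $12 it shuts down.

Shutdown price = $12; break-even price = $84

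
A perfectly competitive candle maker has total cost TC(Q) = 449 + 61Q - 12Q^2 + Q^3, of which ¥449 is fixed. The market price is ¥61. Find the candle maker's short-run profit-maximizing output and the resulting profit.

Profit = -¥193 at Q = 8

AVC = 61 - 12Q + Q^2; min AVC = ¥25 at Q = 6. Since P = ¥61 ≥ min AVC, the firm produces.
With MC = 61 - 24Q + 3Q^2, P = MC on the upward-sloping part at Q* = 8.
TR = 61·8 = 488. TC = 449 + 232 = 681. Profit = 488 − 681 = -¥193.
By producing, the firm covers all variable cost plus ¥256 of fixed cost; shutting down would lose the full ¥449.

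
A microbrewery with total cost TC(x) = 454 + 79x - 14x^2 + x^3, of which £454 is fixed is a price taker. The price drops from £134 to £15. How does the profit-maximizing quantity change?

AVC = 79 - 14x + x^2, minimized at x = 7 where min AVC = £30. MC = 79 - 28x + 3x^2.
With P = £134 above the shutdown price, P = MC gives x = 11.
At P = £15 < min AVC = £30, price no longer covers variable cost at any output, so the firm shuts down: x = 0.

Output falls from 11 to 0 (the firm shuts down)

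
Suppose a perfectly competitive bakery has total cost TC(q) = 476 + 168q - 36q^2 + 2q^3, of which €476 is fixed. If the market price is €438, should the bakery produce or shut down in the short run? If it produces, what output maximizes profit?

Produce at q = 15

Strip out fixed cost: VC = 168q - 36q^2 + 2q^3. Then AVC = 168 - 36q + 2q^2 and MC = 168 - 72q + 6q^2.
AVC is minimized where dAVC/dq = -36 + 4q = 0, at q = 9; min AVC = 168 - 36·9 + 2·9^2 = €6.
Because €438 ≥ €6, revenue can cover variable cost; the firm operates.
Set P = MC: 438 = 168 - 72q + 6q^2 → -270 - 72q + 6q^2 = 0. The roots are q = -3 and q = 15; the profit-maximizing output is on the rising part of MC, so q* = 15.
Check: AVC at q = 15 is €78 ≤ P, so revenue covers variable cost.
Profit = P·q − TC = 438·15 − 1646 = €4924.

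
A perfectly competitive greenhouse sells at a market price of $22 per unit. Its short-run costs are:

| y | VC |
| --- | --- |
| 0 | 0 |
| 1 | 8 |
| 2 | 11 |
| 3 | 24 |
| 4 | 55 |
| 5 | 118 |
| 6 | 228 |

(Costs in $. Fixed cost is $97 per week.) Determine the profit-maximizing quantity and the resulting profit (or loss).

y = 3; profit = -$55

Profit at each row (π = 22y − TC): y=0: -97; y=1: -83; y=2: -64; y=3: -55; y=4: -64; y=5: -105; y=6: -193.
Profit is maximized at y = 3. AVC there is 24/3 = $8 ≤ P, so producing beats shutting down (which would give -$97).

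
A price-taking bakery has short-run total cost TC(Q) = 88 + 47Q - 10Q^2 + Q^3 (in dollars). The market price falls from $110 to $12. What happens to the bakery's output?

MC = 47 - 20Q + 3Q^2; the shutdown threshold is min AVC = $22 (at Q = 5).
With P = $110 above the shutdown price, P = MC gives Q = 9.
At P = $12 < min AVC = $22, price no longer covers variable cost at any output, so the firm shuts down: Q = 0.

Output falls from 9 to 0 (the firm shuts down)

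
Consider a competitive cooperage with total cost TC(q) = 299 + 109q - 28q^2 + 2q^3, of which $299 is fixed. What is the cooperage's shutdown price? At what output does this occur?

$11 per unit, at q = 7

The shutdown price is the minimum of AVC. VC = 109q - 28q^2 + 2q^3, so AVC = 109 - 28q + 2q^2.
dAVC/dq = -28 + 4q = 0 gives q = 7. min AVC = 109 - 28·7 + 2·7^2 = 11.
So the shutdown price is $11.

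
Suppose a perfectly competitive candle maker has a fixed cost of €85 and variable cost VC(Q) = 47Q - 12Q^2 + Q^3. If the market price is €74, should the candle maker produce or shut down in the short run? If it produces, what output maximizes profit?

Produce at Q = 9

From TC, MC = TC'(Q) = 47 - 24Q + 3Q^2 and AVC = VC/Q = 47 - 12Q + Q^2.
AVC hits its minimum where MC = AVC, at Q = 6, giving min AVC = 47 - 12·6 + 6^2 = €11.
Since P = €74 ≥ min AVC = €11, price covers variable cost and the firm should produce.
Set P = MC: 74 = 47 - 24Q + 3Q^2 → -27 - 24Q + 3Q^2 = 0. The roots are Q = -1 and Q = 9; the profit-maximizing output is on the rising part of MC, so Q* = 9.
Check: AVC at Q = 9 is €20 ≤ P, so revenue covers variable cost.
Profit = P·Q − TC = 74·9 − 265 = €401.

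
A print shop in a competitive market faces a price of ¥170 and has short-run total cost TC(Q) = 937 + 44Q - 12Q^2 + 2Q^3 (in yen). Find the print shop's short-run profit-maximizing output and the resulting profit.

Profit = -¥153 at Q = 7

AVC = 44 - 12Q + 2Q^2; min AVC = ¥26 at Q = 3. Since P = ¥170 ≥ min AVC, the firm produces.
With MC = 44 - 24Q + 6Q^2, P = MC on the upward-sloping part at Q* = 7.
TR = 170·7 = 1190. TC = 937 + 406 = 1343. Profit = 1190 − 1343 = -¥153.
That loss of ¥153 beats the ¥937 the firm would lose by shutting down; producing recovers ¥784 of fixed cost.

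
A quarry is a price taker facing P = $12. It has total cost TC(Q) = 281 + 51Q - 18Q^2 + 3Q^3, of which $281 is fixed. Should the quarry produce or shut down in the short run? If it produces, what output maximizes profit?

From TC, MC = TC'(Q) = 51 - 36Q + 9Q^2 and AVC = VC/Q = 51 - 18Q + 3Q^2.
The AVC parabola has its vertex at Q = 18/6 = 3, where AVC = 51 - 18·3 + 3·3^2 = $24.
P = $12 lies below min AVC = $24; no output level covers variable cost.
The firm minimizes its loss by shutting down and losing only its fixed cost of $281.

Shut down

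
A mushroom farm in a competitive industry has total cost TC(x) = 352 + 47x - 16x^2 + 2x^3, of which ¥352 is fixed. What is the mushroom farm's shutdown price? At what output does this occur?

¥15 per unit, at x = 4

The shutdown price is the minimum of AVC. VC = 47x - 16x^2 + 2x^3, so AVC = 47 - 16x + 2x^2.
dAVC/dx = -16 + 4x = 0 gives x = 4. min AVC = 47 - 16·4 + 2·4^2 = 15.
So the shutdown price is ¥15.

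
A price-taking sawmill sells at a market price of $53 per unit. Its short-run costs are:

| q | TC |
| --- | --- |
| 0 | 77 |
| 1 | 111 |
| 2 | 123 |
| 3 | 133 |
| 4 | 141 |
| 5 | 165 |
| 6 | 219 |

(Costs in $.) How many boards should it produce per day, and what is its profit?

q = 5; profit = $100

Tabulate TR − TC: q=0: -77; q=1: -58; q=2: -17; q=3: 26; q=4: 71; q=5: 100; q=6: 99.
Profit is maximized at q = 5. AVC there is 88/5 = $17.60 ≤ P, so producing beats shutting down (which would give -$77).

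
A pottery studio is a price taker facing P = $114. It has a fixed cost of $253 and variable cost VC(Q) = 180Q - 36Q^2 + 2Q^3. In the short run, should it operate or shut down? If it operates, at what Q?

Produce at Q = 11

Variable cost is VC = 180Q - 36Q^2 + 2Q^3, so AVC = VC/Q = 180 - 36Q + 2Q^2 and MC = dTC/dQ = 180 - 72Q + 6Q^2.
The AVC parabola has its vertex at Q = 36/4 = 9, where AVC = 180 - 36·9 + 2·9^2 = $18.
P = $114 exceeds min AVC = $18, so the firm stays open.
P = MC gives 66 - 72Q + 6Q^2 = 0, with roots 1 and 11. Take the larger (rising MC): Q* = 11.
Check: AVC at Q = 11 is $26 ≤ P, so revenue covers variable cost.
Profit = P·Q − TC = 114·11 − 539 = $715.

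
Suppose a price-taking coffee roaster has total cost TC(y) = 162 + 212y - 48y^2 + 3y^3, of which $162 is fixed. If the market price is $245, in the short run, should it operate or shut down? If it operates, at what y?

Produce at y = 11

Strip out fixed cost: VC = 212y - 48y^2 + 3y^3. Then AVC = 212 - 48y + 3y^2 and MC = 212 - 96y + 9y^2.
AVC is minimized where dAVC/dy = -48 + 6y = 0, at y = 8; min AVC = 212 - 48·8 + 3·8^2 = $20.
Because $245 ≥ $20, revenue can cover variable cost; the firm operates.
Solving P = MC: -33 - 96y + 9y^2 = 0 ⇒ y = -1/3 or 11. On the upward-sloping branch, y* = 11.
Check: AVC at y = 11 is $47 ≤ P, so revenue covers variable cost.
Profit = P·y − TC = 245·11 − 679 = $2016.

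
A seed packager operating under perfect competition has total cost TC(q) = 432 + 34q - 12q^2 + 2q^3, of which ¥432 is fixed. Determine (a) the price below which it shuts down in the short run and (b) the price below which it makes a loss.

Shutdown price = min AVC. AVC = 34 - 12q + 2q^2, with vertex at q = 3 and minimum ¥16.
ATC = 432/q + 34 - 12q + 2q^2. Setting dATC/dq = −432/q^2 − 12 + 4q = 0 gives q = 6 (since 4·6^3 − 12·6^2 = 432).
min ATC = 432/6 + 34 − 12·6 + 2·6^2 = ¥106. That is the break-even price.
For ¥16 ≤ P < ¥106 the firm produces at a loss; below ¥16 it shuts down.

Shutdown price = ¥16; break-even price = ¥106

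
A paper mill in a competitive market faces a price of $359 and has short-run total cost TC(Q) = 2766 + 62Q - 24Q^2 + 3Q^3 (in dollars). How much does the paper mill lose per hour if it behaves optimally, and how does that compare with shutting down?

Profit = -$336 at Q = 9

AVC = 62 - 24Q + 3Q^2 has its minimum $14 at Q = 4; price $359 clears that bar, so the firm operates.
With MC = 62 - 48Q + 9Q^2, P = MC on the upward-sloping part at Q* = 9.
TR = 359·9 = 3231. TC = 2766 + 801 = 3567. Profit = 3231 − 3567 = -$336.
That loss of $336 beats the $2766 the firm would lose by shutting down; producing recovers $2430 of fixed cost.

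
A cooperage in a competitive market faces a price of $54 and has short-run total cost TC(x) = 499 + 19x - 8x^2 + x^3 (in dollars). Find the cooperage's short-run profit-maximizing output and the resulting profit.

Profit = -$205 at x = 7

AVC = 19 - 8x + x^2 has its minimum $3 at x = 4; price $54 clears that bar, so the firm operates.
MC = 19 - 16x + 3x^2. Setting P = MC and taking the root on the rising branch gives x* = 7.
TR = 54·7 = 378. TC = 499 + 84 = 583. Profit = 378 − 583 = -$205.
That loss of $205 beats the $499 the firm would lose by shutting down; producing recovers $294 of fixed cost.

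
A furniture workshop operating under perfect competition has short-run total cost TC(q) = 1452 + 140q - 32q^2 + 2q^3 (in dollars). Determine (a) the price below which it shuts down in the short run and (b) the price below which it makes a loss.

Shutdown price = $12; break-even price = $162

Shutdown price = min AVC. AVC = 140 - 32q + 2q^2, with vertex at q = 8 and minimum $12.
ATC = 1452/q + 140 - 32q + 2q^2. Setting dATC/dq = −1452/q^2 − 32 + 4q = 0 gives q = 11 (since 4·11^3 − 32·11^2 = 1452).
min ATC = 1452/11 + 140 − 32·11 + 2·11^2 = $162. That is the break-even price.
Between these two prices the firm operates at a loss; above $162 it earns a profit.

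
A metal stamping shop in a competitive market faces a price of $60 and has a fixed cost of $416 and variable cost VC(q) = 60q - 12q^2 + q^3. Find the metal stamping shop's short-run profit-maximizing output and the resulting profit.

Profit = -$160 at q = 8

AVC = 60 - 12q + q^2 has its minimum $24 at q = 6; price $60 clears that bar, so the firm operates.
With MC = 60 - 24q + 3q^2, P = MC on the upward-sloping part at q* = 8.
TR = 60·8 = 480. TC = 416 + 224 = 640. Profit = 480 − 640 = -$160.
Shutting down would mean losing the fixed cost of $416, so operating at a loss of $160 is better by $256.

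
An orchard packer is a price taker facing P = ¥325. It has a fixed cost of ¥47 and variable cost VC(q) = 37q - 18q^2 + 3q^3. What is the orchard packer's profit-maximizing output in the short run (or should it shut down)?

Strip out fixed cost: VC = 37q - 18q^2 + 3q^3. Then AVC = 37 - 18q + 3q^2 and MC = 37 - 36q + 9q^2.
AVC hits its minimum where MC = AVC, at q = 3, giving min AVC = 37 - 18·3 + 3·3^2 = ¥10.
P = ¥325 exceeds min AVC = ¥10, so the firm stays open.
Set P = MC: 325 = 37 - 36q + 9q^2 → -288 - 36q + 9q^2 = 0. The roots are q = -4 and q = 8; the profit-maximizing output is on the rising part of MC, so q* = 8.
Check: AVC at q = 8 is ¥85 ≤ P, so revenue covers variable cost.
Profit = P·q − TC = 325·8 − 727 = ¥1873.

Produce at q = 8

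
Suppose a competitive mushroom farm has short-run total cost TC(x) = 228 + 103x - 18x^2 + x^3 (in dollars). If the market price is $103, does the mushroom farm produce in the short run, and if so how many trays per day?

Strip out fixed cost: VC = 103x - 18x^2 + x^3. Then AVC = 103 - 18x + x^2 and MC = 103 - 36x + 3x^2.
The AVC parabola has its vertex at x = 18/2 = 9, where AVC = 103 - 18·9 + 9^2 = $22.
Because $103 ≥ $22, revenue can cover variable cost; the firm operates.
P = MC gives -36x + 3x^2 = 0, with roots 0 and 12. Take the larger (rising MC): x* = 12.
Check: AVC at x = 12 is $31 ≤ P, so revenue covers variable cost.
Profit = P·x − TC = 103·12 − 600 = $636.

Produce at x = 12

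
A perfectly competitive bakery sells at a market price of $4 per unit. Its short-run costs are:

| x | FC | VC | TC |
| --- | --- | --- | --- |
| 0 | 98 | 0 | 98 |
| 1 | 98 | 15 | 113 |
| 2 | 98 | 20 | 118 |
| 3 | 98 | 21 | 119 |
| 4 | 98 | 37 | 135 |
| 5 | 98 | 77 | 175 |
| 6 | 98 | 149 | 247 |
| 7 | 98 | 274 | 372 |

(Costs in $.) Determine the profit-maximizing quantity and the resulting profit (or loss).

Tabulate TR − TC: x=0: -98; x=1: -109; x=2: -110; x=3: -107; x=4: -119; x=5: -155; x=6: -223; x=7: -344.
Profit is highest at x = 0. Equivalently, the lowest AVC in the table is 21/3 ≈ $7 at x = 3, and P = $4 falls below it — price never covers variable cost, so the firm shuts down and loses only its fixed cost.

x = 0 (shut down); profit = -$98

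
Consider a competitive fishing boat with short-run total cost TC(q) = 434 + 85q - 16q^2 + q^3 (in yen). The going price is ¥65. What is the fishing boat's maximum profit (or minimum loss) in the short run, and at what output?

AVC = 85 - 16q + q^2; min AVC = ¥21 at q = 8. Since P = ¥65 ≥ min AVC, the firm produces.
MC = 85 - 32q + 3q^2. Setting P = MC and taking the root on the rising branch gives q* = 10.
TR = 65·10 = 650. TC = 434 + 250 = 684. Profit = 650 − 684 = -¥34.
Shutting down would mean losing the fixed cost of ¥434, so operating at a loss of ¥34 is better by ¥400.

Profit = -¥34 at q = 10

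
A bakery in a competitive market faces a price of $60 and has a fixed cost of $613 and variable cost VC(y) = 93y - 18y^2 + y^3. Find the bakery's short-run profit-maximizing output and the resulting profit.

AVC = 93 - 18y + y^2 has its minimum $12 at y = 9; price $60 clears that bar, so the firm operates.
MC = 93 - 36y + 3y^2. Setting P = MC and taking the root on the rising branch gives y* = 11.
TR = 60·11 = 660. TC = 613 + 176 = 789. Profit = 660 − 789 = -$129.
Shutting down would mean losing the fixed cost of $613, so operating at a loss of $129 is better by $484.

Profit = -$129 at y = 11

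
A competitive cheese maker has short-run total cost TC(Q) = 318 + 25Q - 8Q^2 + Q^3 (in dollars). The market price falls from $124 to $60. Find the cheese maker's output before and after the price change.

AVC = 25 - 8Q + Q^2, minimized at Q = 4 where min AVC = $9. MC = 25 - 16Q + 3Q^2.
With P = $124 above the shutdown price, P = MC gives Q = 9.
At P = $60 ≥ min AVC, set P = MC: Q = 7. The firm stays open but cuts output.

Output falls from 9 to 7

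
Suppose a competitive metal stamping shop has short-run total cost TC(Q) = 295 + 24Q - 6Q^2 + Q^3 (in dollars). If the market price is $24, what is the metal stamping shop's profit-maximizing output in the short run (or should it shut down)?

Produce at Q = 4

Variable cost is VC = 24Q - 6Q^2 + Q^3, so AVC = VC/Q = 24 - 6Q + Q^2 and MC = dTC/dQ = 24 - 12Q + 3Q^2.
AVC is minimized where dAVC/dQ = -6 + 2Q = 0, at Q = 3; min AVC = 24 - 6·3 + 3^2 = $15.
Because $24 ≥ $15, revenue can cover variable cost; the firm operates.
Solving P = MC: -12Q + 3Q^2 = 0 ⇒ Q = 0 or 4. On the upward-sloping branch, Q* = 4.
Check: AVC at Q = 4 is $16 ≤ P, so revenue covers variable cost.
Profit = P·Q − TC = 24·4 − 359 = -$263, a loss, but smaller than the $295 fixed cost the firm would lose by shutting down.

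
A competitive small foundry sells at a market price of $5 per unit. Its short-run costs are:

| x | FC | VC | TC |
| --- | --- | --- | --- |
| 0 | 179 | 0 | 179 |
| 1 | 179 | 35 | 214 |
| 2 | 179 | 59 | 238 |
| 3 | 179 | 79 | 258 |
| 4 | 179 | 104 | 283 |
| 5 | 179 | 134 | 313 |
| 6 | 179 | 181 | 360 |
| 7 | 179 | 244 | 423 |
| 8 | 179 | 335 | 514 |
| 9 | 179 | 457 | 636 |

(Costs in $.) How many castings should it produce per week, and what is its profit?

x = 0 (shut down); profit = -$179

Compute π = P·x − TC at each output: x=0: -179; x=1: -209; x=2: -228; x=3: -243; x=4: -263; x=5: -288; x=6: -330; x=7: -388; x=8: -474; x=9: -591.
Profit is highest at x = 0. Equivalently, the lowest AVC in the table is 104/4 ≈ $26 at x = 4, and P = $5 falls below it — price never covers variable cost, so the firm shuts down and loses only its fixed cost.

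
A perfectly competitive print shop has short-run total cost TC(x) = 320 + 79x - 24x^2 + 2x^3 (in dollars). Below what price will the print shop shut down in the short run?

$7 per unit

The shutdown price is the minimum of AVC. VC = 79x - 24x^2 + 2x^3, so AVC = 79 - 24x + 2x^2.
At the minimum of AVC, MC = AVC. MC = 79 - 48x + 6x^2; setting MC = AVC gives 4x^2 - 24x = 0, so x = 6. min AVC = 7.
So the shutdown price is $7.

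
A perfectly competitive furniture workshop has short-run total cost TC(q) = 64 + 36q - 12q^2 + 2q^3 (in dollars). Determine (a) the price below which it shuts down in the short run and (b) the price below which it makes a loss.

AVC = 36 - 12q + 2q^2; minimized at q = 3, giving min AVC = $18. That is the shutdown price.
ATC = 64/q + 36 - 12q + 2q^2. Setting dATC/dq = −64/q^2 − 12 + 4q = 0 gives q = 4 (since 4·4^3 − 12·4^2 = 64).
min ATC = 64/4 + 36 − 12·4 + 2·4^2 = $36. That is the break-even price.
Between these two prices the firm operates at a loss; above $36 it earns a profit.

Shutdown price = $18; break-even price = $36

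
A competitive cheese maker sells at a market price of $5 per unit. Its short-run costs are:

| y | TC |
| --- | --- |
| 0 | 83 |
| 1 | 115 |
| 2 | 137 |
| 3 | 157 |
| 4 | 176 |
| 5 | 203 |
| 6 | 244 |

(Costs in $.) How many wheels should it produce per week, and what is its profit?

y = 0 (shut down); profit = -$83

Profit at each row (π = 5y − TC): y=0: -83; y=1: -110; y=2: -127; y=3: -142; y=4: -156; y=5: -178; y=6: -214.
Profit is highest at y = 0. Equivalently, the lowest AVC in the table is 93/4 ≈ $23.25 at y = 4, and P = $5 falls below it — price never covers variable cost, so the firm shuts down and loses only its fixed cost.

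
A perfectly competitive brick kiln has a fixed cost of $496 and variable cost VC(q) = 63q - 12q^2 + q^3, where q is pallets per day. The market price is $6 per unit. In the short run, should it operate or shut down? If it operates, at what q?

Shut down

Variable cost is VC = 63q - 12q^2 + q^3, so AVC = VC/q = 63 - 12q + q^2 and MC = dTC/dq = 63 - 24q + 3q^2.
AVC is minimized where dAVC/dq = -12 + 2q = 0, at q = 6; min AVC = 63 - 12·6 + 6^2 = $27.
With P < min AVC ($6 < $27), every unit sold adds to the loss.
Best response: produce nothing and absorb the $496 fixed cost.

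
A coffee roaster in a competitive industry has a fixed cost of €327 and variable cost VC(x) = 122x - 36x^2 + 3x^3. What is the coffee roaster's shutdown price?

The shutdown price is the minimum of AVC. VC = 122x - 36x^2 + 3x^3, so AVC = 122 - 36x + 3x^2.
At the minimum of AVC, MC = AVC. MC = 122 - 72x + 9x^2; setting MC = AVC gives 6x^2 - 36x = 0, so x = 6. min AVC = 14.
For P < €14 the firm produces nothing.

€14 per unit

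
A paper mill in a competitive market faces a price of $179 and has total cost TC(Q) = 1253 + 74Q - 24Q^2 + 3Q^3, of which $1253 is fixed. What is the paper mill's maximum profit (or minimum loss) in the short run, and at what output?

Profit = -$371 at Q = 7

AVC = 74 - 24Q + 3Q^2; min AVC = $26 at Q = 4. Since P = $179 ≥ min AVC, the firm produces.
MC = 74 - 48Q + 9Q^2. Setting P = MC and taking the root on the rising branch gives Q* = 7.
TR = 179·7 = 1253. TC = 1253 + 371 = 1624. Profit = 1253 − 1624 = -$371.
That loss of $371 beats the $1253 the firm would lose by shutting down; producing recovers $882 of fixed cost.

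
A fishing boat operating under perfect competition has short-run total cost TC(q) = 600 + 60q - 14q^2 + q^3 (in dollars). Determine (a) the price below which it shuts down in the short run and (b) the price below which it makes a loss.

Shutdown price = $11; break-even price = $80

Shutdown price = min AVC. AVC = 60 - 14q + q^2, with vertex at q = 7 and minimum $11.
ATC = 600/q + 60 - 14q + q^2. Setting dATC/dq = −600/q^2 − 14 + 2q = 0 gives q = 10 (since 2·10^3 − 14·10^2 = 600).
min ATC = 600/10 + 60 − 14·10 + 10^2 = $80. That is the break-even price.
For $11 ≤ P < $80 the firm produces at a loss; below $11 it shuts down.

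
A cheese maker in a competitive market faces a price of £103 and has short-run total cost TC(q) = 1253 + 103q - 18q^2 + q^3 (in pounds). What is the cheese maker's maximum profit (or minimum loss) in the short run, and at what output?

Profit = -£389 at q = 12

AVC = 103 - 18q + q^2 has its minimum £22 at q = 9; price £103 clears that bar, so the firm operates.
MC = 103 - 36q + 3q^2. Setting P = MC and taking the root on the rising branch gives q* = 12.
TR = 103·12 = 1236. TC = 1253 + 372 = 1625. Profit = 1236 − 1625 = -£389.
By producing, the firm covers all variable cost plus £864 of fixed cost; shutting down would lose the full £1253.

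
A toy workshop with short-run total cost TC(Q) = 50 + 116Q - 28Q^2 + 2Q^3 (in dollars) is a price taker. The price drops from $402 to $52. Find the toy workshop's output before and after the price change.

Output falls from 13 to 8

AVC = 116 - 28Q + 2Q^2, minimized at Q = 7 where min AVC = $18. MC = 116 - 56Q + 6Q^2.
With P = $402 above the shutdown price, P = MC gives Q = 13.
At P = $52 ≥ min AVC, set P = MC: Q = 8. The firm stays open but cuts output.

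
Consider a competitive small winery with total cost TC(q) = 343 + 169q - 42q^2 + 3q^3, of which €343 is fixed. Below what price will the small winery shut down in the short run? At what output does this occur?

Short-run supply begins at min AVC. From VC = 169q - 42q^2 + 3q^3, AVC = 169 - 42q + 3q^2.
dAVC/dq = -42 + 6q = 0 gives q = 7. min AVC = 169 - 42·7 + 3·7^2 = 22.
So the shutdown price is €22.

€22 per unit, at q = 7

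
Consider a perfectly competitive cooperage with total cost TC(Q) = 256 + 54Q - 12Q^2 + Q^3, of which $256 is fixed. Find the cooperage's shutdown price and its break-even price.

AVC = 54 - 12Q + Q^2; minimized at Q = 6, giving min AVC = $18. That is the shutdown price.
ATC = 256/Q + 54 - 12Q + Q^2. Setting dATC/dQ = −256/Q^2 − 12 + 2Q = 0 gives Q = 8 (since 2·8^3 − 12·8^2 = 256).
min ATC = 256/8 + 54 − 12·8 + 8^2 = $54. That is the break-even price.
Between these two prices the firm operates at a loss; above $54 it earns a profit.

Shutdown price = $18; break-even price = $54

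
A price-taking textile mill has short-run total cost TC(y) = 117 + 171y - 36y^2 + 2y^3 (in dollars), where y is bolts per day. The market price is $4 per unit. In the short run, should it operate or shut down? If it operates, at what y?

Shut down

Variable cost is VC = 171y - 36y^2 + 2y^3, so AVC = VC/y = 171 - 36y + 2y^2 and MC = dTC/dy = 171 - 72y + 6y^2.
AVC is minimized where dAVC/dy = -36 + 4y = 0, at y = 9; min AVC = 171 - 36·9 + 2·9^2 = $9.
Since P = $4 < min AVC = $9, price fails to cover variable cost at any output.
The firm minimizes its loss by shutting down and losing only its fixed cost of $117.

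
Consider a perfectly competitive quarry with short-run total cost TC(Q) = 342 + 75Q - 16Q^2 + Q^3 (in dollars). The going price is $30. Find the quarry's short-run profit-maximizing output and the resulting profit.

Profit = -$180 at Q = 9

AVC = 75 - 16Q + Q^2; min AVC = $11 at Q = 8. Since P = $30 ≥ min AVC, the firm produces.
With MC = 75 - 32Q + 3Q^2, P = MC on the upward-sloping part at Q* = 9.
TR = 30·9 = 270. TC = 342 + 108 = 450. Profit = 270 − 450 = -$180.
By producing, the firm covers all variable cost plus $162 of fixed cost; shutting down would lose the full $342.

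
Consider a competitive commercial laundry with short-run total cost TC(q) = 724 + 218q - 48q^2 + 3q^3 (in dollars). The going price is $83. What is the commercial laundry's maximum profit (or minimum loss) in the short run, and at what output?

AVC = 218 - 48q + 3q^2 has its minimum $26 at q = 8; price $83 clears that bar, so the firm operates.
With MC = 218 - 96q + 9q^2, P = MC on the upward-sloping part at q* = 9.
TR = 83·9 = 747. TC = 724 + 261 = 985. Profit = 747 − 985 = -$238.
Shutting down would mean losing the fixed cost of $724, so operating at a loss of $238 is better by $486.

Profit = -$238 at q = 9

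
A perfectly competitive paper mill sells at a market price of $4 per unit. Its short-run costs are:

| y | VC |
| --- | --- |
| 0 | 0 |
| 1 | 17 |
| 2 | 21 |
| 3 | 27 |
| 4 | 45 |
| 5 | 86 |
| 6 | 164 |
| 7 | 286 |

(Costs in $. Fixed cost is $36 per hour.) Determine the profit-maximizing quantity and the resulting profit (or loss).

y = 0 (shut down); profit = -$36

Tabulate TR − TC: y=0: -36; y=1: -49; y=2: -49; y=3: -51; y=4: -65; y=5: -102; y=6: -176; y=7: -294.
Profit is highest at y = 0. Equivalently, the lowest AVC in the table is 27/3 ≈ $9 at y = 3, and P = $4 falls below it — price never covers variable cost, so the firm shuts down and loses only its fixed cost.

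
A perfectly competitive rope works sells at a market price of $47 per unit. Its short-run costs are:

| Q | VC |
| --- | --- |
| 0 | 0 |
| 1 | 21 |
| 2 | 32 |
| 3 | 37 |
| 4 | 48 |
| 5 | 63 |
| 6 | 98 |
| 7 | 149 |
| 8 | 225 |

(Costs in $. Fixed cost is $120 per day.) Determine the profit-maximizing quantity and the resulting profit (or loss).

Tabulate TR − TC: Q=0: -120; Q=1: -94; Q=2: -58; Q=3: -16; Q=4: 20; Q=5: 52; Q=6: 64; Q=7: 60; Q=8: 31.
Profit is maximized at Q = 6. AVC there is 98/6 = $16.33 ≤ P, so producing beats shutting down (which would give -$120).

Q = 6; profit = $64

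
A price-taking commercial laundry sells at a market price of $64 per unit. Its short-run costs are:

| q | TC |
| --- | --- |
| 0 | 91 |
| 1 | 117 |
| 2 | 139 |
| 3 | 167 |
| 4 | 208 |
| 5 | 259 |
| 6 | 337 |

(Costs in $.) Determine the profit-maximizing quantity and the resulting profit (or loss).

Profit at each row (π = 64q − TC): q=0: -91; q=1: -53; q=2: -11; q=3: 25; q=4: 48; q=5: 61; q=6: 47.
Profit is maximized at q = 5. AVC there is 168/5 = $33.60 ≤ P, so producing beats shutting down (which would give -$91).

q = 5; profit = $61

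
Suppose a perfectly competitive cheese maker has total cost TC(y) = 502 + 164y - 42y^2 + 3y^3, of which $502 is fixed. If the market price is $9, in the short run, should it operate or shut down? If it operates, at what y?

Shut down

Strip out fixed cost: VC = 164y - 42y^2 + 3y^3. Then AVC = 164 - 42y + 3y^2 and MC = 164 - 84y + 9y^2.
AVC is minimized where dAVC/dy = -42 + 6y = 0, at y = 7; min AVC = 164 - 42·7 + 3·7^2 = $17.
P = $9 lies below min AVC = $17; no output level covers variable cost.
The firm minimizes its loss by shutting down and losing only its fixed cost of $502.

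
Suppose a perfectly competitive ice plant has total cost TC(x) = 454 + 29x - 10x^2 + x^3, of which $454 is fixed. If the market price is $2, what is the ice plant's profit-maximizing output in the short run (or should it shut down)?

From TC, MC = TC'(x) = 29 - 20x + 3x^2 and AVC = VC/x = 29 - 10x + x^2.
AVC hits its minimum where MC = AVC, at x = 5, giving min AVC = 29 - 10·5 + 5^2 = $4.
P = $2 lies below min AVC = $4; no output level covers variable cost.
Best response: produce nothing and absorb the $454 fixed cost.

Shut down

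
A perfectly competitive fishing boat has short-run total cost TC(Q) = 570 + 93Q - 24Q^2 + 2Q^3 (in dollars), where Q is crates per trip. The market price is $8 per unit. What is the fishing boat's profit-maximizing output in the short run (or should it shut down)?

Strip out fixed cost: VC = 93Q - 24Q^2 + 2Q^3. Then AVC = 93 - 24Q + 2Q^2 and MC = 93 - 48Q + 6Q^2.
AVC is minimized where dAVC/dQ = -24 + 4Q = 0, at Q = 6; min AVC = 93 - 24·6 + 2·6^2 = $21.
With P < min AVC ($8 < $21), every unit sold adds to the loss.
Best response: produce nothing and absorb the $570 fixed cost.

Shut down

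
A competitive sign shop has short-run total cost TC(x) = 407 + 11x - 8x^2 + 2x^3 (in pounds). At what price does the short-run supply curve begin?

The shutdown price is the minimum of AVC. VC = 11x - 8x^2 + 2x^3, so AVC = 11 - 8x + 2x^2.
At the minimum of AVC, MC = AVC. MC = 11 - 16x + 6x^2; setting MC = AVC gives 4x^2 - 8x = 0, so x = 2. min AVC = 3.
For P < £3 the firm produces nothing.

£3 per unit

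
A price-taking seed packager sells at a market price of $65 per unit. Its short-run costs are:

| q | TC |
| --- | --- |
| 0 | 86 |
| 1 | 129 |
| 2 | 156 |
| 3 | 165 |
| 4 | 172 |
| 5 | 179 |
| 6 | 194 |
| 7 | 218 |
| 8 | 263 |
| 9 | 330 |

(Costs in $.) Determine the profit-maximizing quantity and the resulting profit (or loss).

q = 8; profit = $257

Tabulate TR − TC: q=0: -86; q=1: -64; q=2: -26; q=3: 30; q=4: 88; q=5: 146; q=6: 196; q=7: 237; q=8: 257; q=9: 255.
Profit is maximized at q = 8. AVC there is 177/8 = $22.12 ≤ P, so producing beats shutting down (which would give -$86).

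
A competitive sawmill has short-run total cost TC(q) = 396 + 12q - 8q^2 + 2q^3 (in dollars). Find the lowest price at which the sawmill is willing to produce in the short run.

$4 per unit

The shutdown price is the minimum of AVC. VC = 12q - 8q^2 + 2q^3, so AVC = 12 - 8q + 2q^2.
dAVC/dq = -8 + 4q = 0 gives q = 2. min AVC = 12 - 8·2 + 2·2^2 = 4.
For P < $4 the firm produces nothing.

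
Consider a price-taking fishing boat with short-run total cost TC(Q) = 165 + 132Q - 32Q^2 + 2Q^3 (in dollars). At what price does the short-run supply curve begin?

The firm shuts down when price falls below the minimum of average variable cost. AVC = VC/Q = 132 - 32Q + 2Q^2.
dAVC/dQ = -32 + 4Q = 0 gives Q = 8. min AVC = 132 - 32·8 + 2·8^2 = 4.
So the shutdown price is $4.

$4 per unit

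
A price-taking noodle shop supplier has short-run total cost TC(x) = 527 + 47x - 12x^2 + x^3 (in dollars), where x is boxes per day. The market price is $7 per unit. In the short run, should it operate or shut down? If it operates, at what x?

Strip out fixed cost: VC = 47x - 12x^2 + x^3. Then AVC = 47 - 12x + x^2 and MC = 47 - 24x + 3x^2.
The AVC parabola has its vertex at x = 12/2 = 6, where AVC = 47 - 12·6 + 6^2 = $11.
With P < min AVC ($7 < $11), every unit sold adds to the loss.
The firm minimizes its loss by shutting down and losing only its fixed cost of $527.

Shut down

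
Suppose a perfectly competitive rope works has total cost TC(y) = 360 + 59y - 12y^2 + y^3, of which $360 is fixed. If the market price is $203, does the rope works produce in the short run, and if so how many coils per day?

From TC, MC = TC'(y) = 59 - 24y + 3y^2 and AVC = VC/y = 59 - 12y + y^2.
AVC hits its minimum where MC = AVC, at y = 6, giving min AVC = 59 - 12·6 + 6^2 = $23.
P = $203 exceeds min AVC = $23, so the firm stays open.
Set P = MC: 203 = 59 - 24y + 3y^2 → -144 - 24y + 3y^2 = 0. The roots are y = -4 and y = 12; the profit-maximizing output is on the rising part of MC, so y* = 12.
Check: AVC at y = 12 is $59 ≤ P, so revenue covers variable cost.
Profit = P·y − TC = 203·12 − 1068 = $1368.

Produce at y = 12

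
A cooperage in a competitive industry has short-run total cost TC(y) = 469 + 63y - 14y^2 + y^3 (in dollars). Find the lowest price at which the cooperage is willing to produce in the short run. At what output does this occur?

Short-run supply begins at min AVC. From VC = 63y - 14y^2 + y^3, AVC = 63 - 14y + y^2.
dAVC/dy = -14 + 2y = 0 gives y = 7. min AVC = 63 - 14·7 + 7^2 = 14.
So the shutdown price is $14.

$14 per unit, at y = 7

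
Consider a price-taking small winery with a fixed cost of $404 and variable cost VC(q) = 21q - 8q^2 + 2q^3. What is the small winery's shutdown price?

$13 per unit

The shutdown price is the minimum of AVC. VC = 21q - 8q^2 + 2q^3, so AVC = 21 - 8q + 2q^2.
dAVC/dq = -8 + 4q = 0 gives q = 2. min AVC = 21 - 8·2 + 2·2^2 = 13.
The firm shuts down for any P below $13.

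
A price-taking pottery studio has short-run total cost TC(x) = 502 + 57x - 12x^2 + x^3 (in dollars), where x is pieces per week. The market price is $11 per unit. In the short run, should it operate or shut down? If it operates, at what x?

Shut down

From TC, MC = TC'(x) = 57 - 24x + 3x^2 and AVC = VC/x = 57 - 12x + x^2.
AVC hits its minimum where MC = AVC, at x = 6, giving min AVC = 57 - 12·6 + 6^2 = $21.
Since P = $11 < min AVC = $21, price fails to cover variable cost at any output.
Best response: produce nothing and absorb the $502 fixed cost.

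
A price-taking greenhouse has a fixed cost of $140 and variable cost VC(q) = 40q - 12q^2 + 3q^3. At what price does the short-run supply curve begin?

The shutdown price is the minimum of AVC. VC = 40q - 12q^2 + 3q^3, so AVC = 40 - 12q + 3q^2.
dAVC/dq = -12 + 6q = 0 gives q = 2. min AVC = 40 - 12·2 + 3·2^2 = 28.
For P < $28 the firm produces nothing.

$28 per unit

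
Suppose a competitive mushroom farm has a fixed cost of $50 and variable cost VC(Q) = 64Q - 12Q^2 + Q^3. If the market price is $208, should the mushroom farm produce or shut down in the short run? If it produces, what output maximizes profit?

Produce at Q = 12

Strip out fixed cost: VC = 64Q - 12Q^2 + Q^3. Then AVC = 64 - 12Q + Q^2 and MC = 64 - 24Q + 3Q^2.
AVC is minimized where dAVC/dQ = -12 + 2Q = 0, at Q = 6; min AVC = 64 - 12·6 + 6^2 = $28.
Because $208 ≥ $28, revenue can cover variable cost; the firm operates.
P = MC gives -144 - 24Q + 3Q^2 = 0, with roots -4 and 12. Take the larger (rising MC): Q* = 12.
Check: AVC at Q = 12 is $64 ≤ P, so revenue covers variable cost.
Profit = P·Q − TC = 208·12 − 818 = $1678.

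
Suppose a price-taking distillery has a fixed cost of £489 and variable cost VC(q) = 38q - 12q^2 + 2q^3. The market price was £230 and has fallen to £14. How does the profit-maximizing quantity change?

MC = 38 - 24q + 6q^2; the shutdown threshold is min AVC = £20 (at q = 3).
At P = £230 ≥ min AVC, set P = MC on the rising branch: q = 8.
At P = £14 < min AVC = £20, price no longer covers variable cost at any output, so the firm shuts down: q = 0.

Output falls from 8 to 0 (the firm shuts down)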